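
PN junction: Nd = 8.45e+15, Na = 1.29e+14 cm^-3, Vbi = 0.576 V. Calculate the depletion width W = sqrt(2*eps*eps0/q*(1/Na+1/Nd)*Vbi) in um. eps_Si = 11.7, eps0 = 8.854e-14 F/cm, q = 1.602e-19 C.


Step 1: 1/Na + 1/Nd = 1/1.29e+14 + 1/8.45e+15 = 7.87028e-15
Step 2: 2*eps*eps0/q = 2*11.7*8.854e-14/1.602e-19 = 1.293281e+07
Step 3: W^2 = 1.293281e+07 * 7.87028e-15 * 0.576 = 5.86281e-08
Step 4: W = sqrt(5.86281e-08) = 2.421e-04 cm = 2.421 um

2.421


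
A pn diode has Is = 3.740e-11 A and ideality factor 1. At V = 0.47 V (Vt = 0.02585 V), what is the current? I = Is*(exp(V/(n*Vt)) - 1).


Step 1: V/(n*Vt) = 0.47/(1*0.02585) = 18.1818
Step 2: exp(18.1818) = 7.8751e+07
Step 3: I = 3.740e-11 * (7.8751e+07 - 1) = 2.95e-03 A

2.95e-03


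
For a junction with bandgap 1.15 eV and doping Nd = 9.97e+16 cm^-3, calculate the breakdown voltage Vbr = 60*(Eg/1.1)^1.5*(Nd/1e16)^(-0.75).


Step 1: Eg/1.1 = 1.15/1.1 = 1.045455
Step 2: (Eg/1.1)^1.5 = 1.045455^1.5 = 1.068952
Step 3: (Nd/1e16)^(-0.75) = (9.97)^(-0.75) = 0.178229
Step 4: Vbr = 60 * 1.068952 * 0.178229 = 11.4 V

11.4


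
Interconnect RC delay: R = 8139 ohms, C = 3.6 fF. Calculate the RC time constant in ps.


Step 1: tau = R * C
Step 2: tau = 8139 * 3.6 fF = 8139 * 3.6e-15 F
Step 3: tau = 2.93004e-11 s = 29.3004 ps

29.3004


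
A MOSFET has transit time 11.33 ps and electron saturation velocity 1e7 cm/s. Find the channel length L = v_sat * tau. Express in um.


Step 1: tau in seconds = 11.33 ps * 1e-12 = 1.1330e-11 s
Step 2: L = v_sat * tau = 1e7 * 1.1330e-11 = 1.1330e-04 cm
Step 3: L in um = 1.1330e-04 * 1e4 = 1.133 um

1.133


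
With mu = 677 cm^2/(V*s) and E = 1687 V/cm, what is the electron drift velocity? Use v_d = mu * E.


Step 1: v_d = mu * E
Step 2: v_d = 677 * 1687 = 1142099
Step 3: v_d = 1.14e+06 cm/s

1.14e+06


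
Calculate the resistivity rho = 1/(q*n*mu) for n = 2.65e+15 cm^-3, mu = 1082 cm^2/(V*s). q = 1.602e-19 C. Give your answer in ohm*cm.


Step 1: sigma = q * n * mu = 1.602e-19 * 2.65e+15 * 1082 = 4.59341e-01 S/cm
Step 2: rho = 1 / sigma = 1 / 4.59341e-01 = 2.177 ohm*cm

2.177


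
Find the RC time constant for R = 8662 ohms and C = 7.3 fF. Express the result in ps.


Step 1: tau = R * C
Step 2: tau = 8662 * 7.3 fF = 8662 * 7.3e-15 F
Step 3: tau = 6.32326e-11 s = 63.2326 ps

63.2326


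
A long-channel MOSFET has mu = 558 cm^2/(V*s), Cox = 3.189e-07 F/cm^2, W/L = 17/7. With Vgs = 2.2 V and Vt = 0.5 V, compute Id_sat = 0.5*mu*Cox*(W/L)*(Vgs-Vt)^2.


Step 1: Overdrive voltage Vov = Vgs - Vt = 2.2 - 0.5 = 1.7 V
Step 2: W/L = 17/7 = 2.42857
Step 3: Id = 0.5 * 558 * 3.189e-07 * 2.42857 * 1.7^2
Step 4: Id = 6.24e-04 A

6.24e-04


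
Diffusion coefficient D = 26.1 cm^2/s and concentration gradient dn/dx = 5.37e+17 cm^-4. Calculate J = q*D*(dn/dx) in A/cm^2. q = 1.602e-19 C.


Step 1: J = q * D * (dn/dx)
Step 2: J = 1.602e-19 * 26.1 * 5.37e+17
Step 3: J = 2.25e+00 A/cm^2

2.25e+00


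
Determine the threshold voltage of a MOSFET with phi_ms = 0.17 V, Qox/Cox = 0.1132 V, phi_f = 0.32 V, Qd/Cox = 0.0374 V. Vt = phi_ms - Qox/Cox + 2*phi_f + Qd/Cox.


Step 1: Vt = phi_ms - Qox/Cox + 2*phi_f + Qd/Cox
Step 2: Vt = 0.17 - 0.1132 + 2*0.32 + 0.0374
Step 3: Vt = 0.17 - 0.1132 + 0.64 + 0.0374
Step 4: Vt = 0.7342 V

0.7342


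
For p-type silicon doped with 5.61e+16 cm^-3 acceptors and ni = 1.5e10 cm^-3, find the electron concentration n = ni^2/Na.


Step 1: Majority hole concentration p ≈ Na = 5.61e+16 cm^-3
Step 2: n = ni^2 / Na = (1.5e10)^2 / 5.61e+16
Step 3: n = 4.01e+03 cm^-3

4.01e+03


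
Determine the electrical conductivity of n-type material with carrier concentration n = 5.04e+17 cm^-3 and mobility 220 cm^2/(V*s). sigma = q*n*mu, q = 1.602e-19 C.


Step 1: sigma = q * n * mu
Step 2: sigma = 1.602e-19 * 5.04e+17 * 220
Step 3: sigma = 1.776e+01 S/cm

1.776e+01


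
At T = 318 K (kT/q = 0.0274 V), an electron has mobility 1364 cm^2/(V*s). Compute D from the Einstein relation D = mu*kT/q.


Step 1: D = mu * (kT/q)
Step 2: D = 1364 * 0.0274
Step 3: D = 37.37 cm^2/s

37.37


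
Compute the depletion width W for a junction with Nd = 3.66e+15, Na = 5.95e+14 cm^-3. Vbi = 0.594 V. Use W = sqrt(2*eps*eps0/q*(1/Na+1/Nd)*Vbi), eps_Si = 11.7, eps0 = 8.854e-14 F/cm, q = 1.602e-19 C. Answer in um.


Step 1: 1/Na + 1/Nd = 1/5.95e+14 + 1/3.66e+15 = 1.95390e-15
Step 2: 2*eps*eps0/q = 2*11.7*8.854e-14/1.602e-19 = 1.293281e+07
Step 3: W^2 = 1.293281e+07 * 1.95390e-15 * 0.594 = 1.50100e-08
Step 4: W = sqrt(1.50100e-08) = 1.225e-04 cm = 1.225 um

1.225


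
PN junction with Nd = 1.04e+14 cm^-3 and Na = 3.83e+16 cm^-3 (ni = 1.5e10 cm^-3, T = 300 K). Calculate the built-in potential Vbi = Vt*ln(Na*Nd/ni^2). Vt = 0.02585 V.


Step 1: Compute Na*Nd/ni^2 = 3.83e+16 * 1.04e+14 / (1.5e10)^2 = 1.7703e+10
Step 2: ln(1.7703e+10) = 23.5970
Step 3: Vbi = 0.02585 * 23.5970 = 0.61 V

0.61


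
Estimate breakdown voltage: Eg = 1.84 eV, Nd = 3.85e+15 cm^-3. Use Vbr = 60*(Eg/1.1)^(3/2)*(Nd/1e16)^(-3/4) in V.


Step 1: Eg/1.1 = 1.84/1.1 = 1.672727
Step 2: (Eg/1.1)^1.5 = 1.672727^1.5 = 2.163404
Step 3: (Nd/1e16)^(-0.75) = (0.385)^(-0.75) = 2.045994
Step 4: Vbr = 60 * 2.163404 * 2.045994 = 265.6 V

265.6


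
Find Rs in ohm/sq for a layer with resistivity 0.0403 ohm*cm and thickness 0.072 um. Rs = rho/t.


Step 1: Convert thickness to cm: t = 0.072 um = 7.2000e-06 cm
Step 2: Rs = rho / t = 0.0403 / 7.2000e-06
Step 3: Rs = 5597.2 ohm/sq

5597.2


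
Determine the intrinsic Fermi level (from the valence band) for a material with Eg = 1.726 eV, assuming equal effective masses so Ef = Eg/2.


Step 1: For an intrinsic semiconductor, the Fermi level sits at midgap.
Step 2: Ef = Eg / 2 = 1.726 / 2 = 0.863 eV

0.863


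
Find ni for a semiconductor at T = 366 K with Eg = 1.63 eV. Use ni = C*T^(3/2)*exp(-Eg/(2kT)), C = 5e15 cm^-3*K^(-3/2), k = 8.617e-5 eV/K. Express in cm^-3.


Step 1: Compute kT = 8.617e-5 * 366 = 0.03153822 eV
Step 2: Exponent = -Eg/(2kT) = -1.63/(2*0.03153822) = -25.84166
Step 3: T^(3/2) = 366^1.5 = 7001.99
Step 4: ni = 5e15 * 7001.99 * exp(-25.84166) = 2.10e+08 cm^-3

2.10e+08


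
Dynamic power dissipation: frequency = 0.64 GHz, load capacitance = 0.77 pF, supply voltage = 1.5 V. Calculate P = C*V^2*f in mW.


Step 1: V^2 = 1.5^2 = 2.25 V^2
Step 2: P = C*V^2*f = 0.77e-12 F * 2.25 * 0.64e9 Hz
Step 3: P = 1.1088e-03 W
Step 4: P = 1.109 mW

1.109


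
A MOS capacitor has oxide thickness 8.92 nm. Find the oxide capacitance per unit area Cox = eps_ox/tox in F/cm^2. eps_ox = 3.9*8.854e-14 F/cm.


Step 1: eps_ox = 3.9 * 8.854e-14 = 3.45306e-13 F/cm
Step 2: tox in cm = 8.92 nm * 1e-7 = 8.9200e-07 cm
Step 3: Cox = 3.45306e-13 / 8.9200e-07 = 3.87e-07 F/cm^2

3.87e-07


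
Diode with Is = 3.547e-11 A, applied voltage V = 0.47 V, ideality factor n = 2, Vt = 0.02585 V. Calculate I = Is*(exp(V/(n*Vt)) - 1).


Step 1: V/(n*Vt) = 0.47/(2*0.02585) = 9.0909
Step 2: exp(9.0909) = 8.8742e+03
Step 3: I = 3.547e-11 * (8.8742e+03 - 1) = 3.15e-07 A

3.15e-07


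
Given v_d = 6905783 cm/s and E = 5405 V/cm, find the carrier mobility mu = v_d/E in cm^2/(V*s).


Step 1: mu = v_d / E
Step 2: mu = 6905783 / 5405
Step 3: mu = 1277.67 cm^2/(V*s)

1277.67


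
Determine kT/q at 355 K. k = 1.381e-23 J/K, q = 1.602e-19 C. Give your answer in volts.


Step 1: kT = 1.381e-23 * 355 = 4.90255e-21 J
Step 2: Vt = kT/q = 4.90255e-21 / 1.602e-19
Step 3: Vt = 0.0306 V

0.0306


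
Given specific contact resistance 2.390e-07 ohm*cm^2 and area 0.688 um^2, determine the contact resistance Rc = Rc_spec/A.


Step 1: Convert area to cm^2: 0.688 um^2 = 6.8800e-09 cm^2
Step 2: Rc = Rc_spec / A = 2.390e-07 / 6.8800e-09
Step 3: Rc = 3.47e+01 ohms

3.47e+01


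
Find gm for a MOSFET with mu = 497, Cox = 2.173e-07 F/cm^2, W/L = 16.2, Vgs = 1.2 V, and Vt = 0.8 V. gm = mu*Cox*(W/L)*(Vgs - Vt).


Step 1: Vov = Vgs - Vt = 1.2 - 0.8 = 0.4 V
Step 2: gm = mu * Cox * (W/L) * Vov
Step 3: gm = 497 * 2.173e-07 * 16.2 * 0.4 = 7.00e-04 S

7.00e-04


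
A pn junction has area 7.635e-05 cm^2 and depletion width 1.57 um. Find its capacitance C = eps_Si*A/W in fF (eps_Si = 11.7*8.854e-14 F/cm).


Step 1: eps_Si = 11.7 * 8.854e-14 = 1.035918e-12 F/cm
Step 2: W in cm = 1.57 * 1e-4 = 1.57e-04 cm
Step 3: C = 1.035918e-12 * 7.635e-05 / 1.57e-04 = 5.037729e-13 F
Step 4: C = 503.77 fF

503.77


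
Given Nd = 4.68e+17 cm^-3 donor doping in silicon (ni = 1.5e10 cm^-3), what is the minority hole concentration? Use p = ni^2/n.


Step 1: Since Nd >> ni, n ≈ Nd = 4.68e+17 cm^-3
Step 2: p = ni^2 / n = (1.5e10)^2 / 4.68e+17
Step 3: p = 2.25e20 / 4.68e+17 = 4.81e+02 cm^-3

4.81e+02


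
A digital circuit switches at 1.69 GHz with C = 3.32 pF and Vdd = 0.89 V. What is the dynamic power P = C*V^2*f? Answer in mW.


Step 1: V^2 = 0.89^2 = 0.7921 V^2
Step 2: P = C*V^2*f = 3.32e-12 F * 0.7921 * 1.69e9 Hz
Step 3: P = 4.44431468e-03 W
Step 4: P = 4.444 mW

4.444


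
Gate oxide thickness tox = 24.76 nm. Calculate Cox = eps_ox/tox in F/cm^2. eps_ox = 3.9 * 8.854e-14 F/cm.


Step 1: eps_ox = 3.9 * 8.854e-14 = 3.45306e-13 F/cm
Step 2: tox in cm = 24.76 nm * 1e-7 = 2.4760e-06 cm
Step 3: Cox = 3.45306e-13 / 2.4760e-06 = 1.39e-07 F/cm^2

1.39e-07


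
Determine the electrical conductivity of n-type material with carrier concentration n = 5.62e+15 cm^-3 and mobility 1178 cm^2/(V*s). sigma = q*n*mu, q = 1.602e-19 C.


Step 1: sigma = q * n * mu
Step 2: sigma = 1.602e-19 * 5.62e+15 * 1178
Step 3: sigma = 1.061e+00 S/cm

1.061e+00


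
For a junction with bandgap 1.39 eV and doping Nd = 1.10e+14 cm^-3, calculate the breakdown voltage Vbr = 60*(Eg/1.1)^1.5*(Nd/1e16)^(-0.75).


Step 1: Eg/1.1 = 1.39/1.1 = 1.263636
Step 2: (Eg/1.1)^1.5 = 1.263636^1.5 = 1.420473
Step 3: (Nd/1e16)^(-0.75) = (0.011)^(-0.75) = 29.441199
Step 4: Vbr = 60 * 1.420473 * 29.441199 = 2509.2 V

2509.2


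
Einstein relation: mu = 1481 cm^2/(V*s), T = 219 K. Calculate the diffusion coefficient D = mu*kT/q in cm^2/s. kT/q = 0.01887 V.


Step 1: D = mu * (kT/q)
Step 2: D = 1481 * 0.01887
Step 3: D = 27.95 cm^2/s

27.95


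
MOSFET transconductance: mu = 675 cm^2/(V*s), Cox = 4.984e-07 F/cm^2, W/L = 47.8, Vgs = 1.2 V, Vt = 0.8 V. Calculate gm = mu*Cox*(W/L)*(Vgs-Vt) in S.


Step 1: Vov = Vgs - Vt = 1.2 - 0.8 = 0.4 V
Step 2: gm = mu * Cox * (W/L) * Vov
Step 3: gm = 675 * 4.984e-07 * 47.8 * 0.4 = 6.43e-03 S

6.43e-03


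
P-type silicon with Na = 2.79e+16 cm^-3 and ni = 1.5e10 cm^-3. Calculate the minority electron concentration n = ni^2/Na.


Step 1: Majority hole concentration p ≈ Na = 2.79e+16 cm^-3
Step 2: n = ni^2 / Na = (1.5e10)^2 / 2.79e+16
Step 3: n = 8.06e+03 cm^-3

8.06e+03


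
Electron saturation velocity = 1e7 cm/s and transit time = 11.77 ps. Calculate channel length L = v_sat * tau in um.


Step 1: tau in seconds = 11.77 ps * 1e-12 = 1.1770e-11 s
Step 2: L = v_sat * tau = 1e7 * 1.1770e-11 = 1.1770e-04 cm
Step 3: L in um = 1.1770e-04 * 1e4 = 1.177 um

1.177


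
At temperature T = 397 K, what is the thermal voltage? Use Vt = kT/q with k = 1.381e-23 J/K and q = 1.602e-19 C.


Step 1: kT = 1.381e-23 * 397 = 5.48257e-21 J
Step 2: Vt = kT/q = 5.48257e-21 / 1.602e-19
Step 3: Vt = 0.03422 V

0.03422


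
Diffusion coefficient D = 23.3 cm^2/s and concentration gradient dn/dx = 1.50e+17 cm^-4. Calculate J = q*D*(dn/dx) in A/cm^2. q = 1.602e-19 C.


Step 1: J = q * D * (dn/dx)
Step 2: J = 1.602e-19 * 23.3 * 1.50e+17
Step 3: J = 5.60e-01 A/cm^2

5.60e-01


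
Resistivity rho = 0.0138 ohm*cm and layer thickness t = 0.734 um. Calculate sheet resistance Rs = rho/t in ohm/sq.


Step 1: Convert thickness to cm: t = 0.734 um = 7.3400e-05 cm
Step 2: Rs = rho / t = 0.0138 / 7.3400e-05
Step 3: Rs = 188.0 ohm/sq

188.0


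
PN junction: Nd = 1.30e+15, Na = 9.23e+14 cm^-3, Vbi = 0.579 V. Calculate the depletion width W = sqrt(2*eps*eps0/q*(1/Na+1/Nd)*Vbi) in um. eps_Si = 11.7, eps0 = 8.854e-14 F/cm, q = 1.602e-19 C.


Step 1: 1/Na + 1/Nd = 1/9.23e+14 + 1/1.30e+15 = 1.85265e-15
Step 2: 2*eps*eps0/q = 2*11.7*8.854e-14/1.602e-19 = 1.293281e+07
Step 3: W^2 = 1.293281e+07 * 1.85265e-15 * 0.579 = 1.38728e-08
Step 4: W = sqrt(1.38728e-08) = 1.178e-04 cm = 1.178 um

1.178


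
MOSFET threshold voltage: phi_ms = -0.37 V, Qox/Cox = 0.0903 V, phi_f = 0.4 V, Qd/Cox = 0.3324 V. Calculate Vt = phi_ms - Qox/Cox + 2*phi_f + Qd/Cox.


Step 1: Vt = phi_ms - Qox/Cox + 2*phi_f + Qd/Cox
Step 2: Vt = -0.37 - 0.0903 + 2*0.4 + 0.3324
Step 3: Vt = -0.37 - 0.0903 + 0.8 + 0.3324
Step 4: Vt = 0.6721 V

0.6721


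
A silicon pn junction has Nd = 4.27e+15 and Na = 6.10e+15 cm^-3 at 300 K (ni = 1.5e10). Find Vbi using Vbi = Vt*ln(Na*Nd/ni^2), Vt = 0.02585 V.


Step 1: Compute Na*Nd/ni^2 = 6.10e+15 * 4.27e+15 / (1.5e10)^2 = 1.1576e+11
Step 2: ln(1.1576e+11) = 25.4748
Step 3: Vbi = 0.02585 * 25.4748 = 0.659 V

0.659


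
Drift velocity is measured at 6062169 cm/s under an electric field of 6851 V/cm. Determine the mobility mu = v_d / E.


Step 1: mu = v_d / E
Step 2: mu = 6062169 / 6851
Step 3: mu = 884.86 cm^2/(V*s)

884.86


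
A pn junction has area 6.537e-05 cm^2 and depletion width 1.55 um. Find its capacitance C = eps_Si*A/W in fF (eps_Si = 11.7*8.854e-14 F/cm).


Step 1: eps_Si = 11.7 * 8.854e-14 = 1.035918e-12 F/cm
Step 2: W in cm = 1.55 * 1e-4 = 1.55e-04 cm
Step 3: C = 1.035918e-12 * 6.537e-05 / 1.55e-04 = 4.368901e-13 F
Step 4: C = 436.89 fF

436.89


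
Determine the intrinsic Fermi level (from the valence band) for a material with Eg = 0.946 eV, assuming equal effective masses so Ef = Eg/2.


Step 1: For an intrinsic semiconductor, the Fermi level sits at midgap.
Step 2: Ef = Eg / 2 = 0.946 / 2 = 0.473 eV

0.473


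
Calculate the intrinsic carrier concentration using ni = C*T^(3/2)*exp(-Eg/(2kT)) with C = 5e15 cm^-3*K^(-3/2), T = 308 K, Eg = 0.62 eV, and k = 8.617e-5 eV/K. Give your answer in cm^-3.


Step 1: Compute kT = 8.617e-5 * 308 = 0.02654036 eV
Step 2: Exponent = -Eg/(2kT) = -0.62/(2*0.02654036) = -11.68032
Step 3: T^(3/2) = 308^1.5 = 5405.38
Step 4: ni = 5e15 * 5405.38 * exp(-11.68032) = 2.29e+14 cm^-3

2.29e+14


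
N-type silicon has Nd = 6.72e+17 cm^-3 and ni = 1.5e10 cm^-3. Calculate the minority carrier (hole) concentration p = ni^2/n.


Step 1: Since Nd >> ni, n ≈ Nd = 6.72e+17 cm^-3
Step 2: p = ni^2 / n = (1.5e10)^2 / 6.72e+17
Step 3: p = 2.25e20 / 6.72e+17 = 3.35e+02 cm^-3

3.35e+02


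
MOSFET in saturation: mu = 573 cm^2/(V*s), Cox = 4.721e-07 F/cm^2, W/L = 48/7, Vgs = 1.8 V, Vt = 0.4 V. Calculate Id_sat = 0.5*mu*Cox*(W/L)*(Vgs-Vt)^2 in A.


Step 1: Overdrive voltage Vov = Vgs - Vt = 1.8 - 0.4 = 1.4 V
Step 2: W/L = 48/7 = 6.85714
Step 3: Id = 0.5 * 573 * 4.721e-07 * 6.85714 * 1.4^2
Step 4: Id = 1.82e-03 A

1.82e-03


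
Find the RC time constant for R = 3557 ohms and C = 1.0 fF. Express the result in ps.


Step 1: tau = R * C
Step 2: tau = 3557 * 1.0 fF = 3557 * 1.0e-15 F
Step 3: tau = 3.557e-12 s = 3.557 ps

3.557


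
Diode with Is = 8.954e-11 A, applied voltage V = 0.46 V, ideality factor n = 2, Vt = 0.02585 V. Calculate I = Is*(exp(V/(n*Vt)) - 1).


Step 1: V/(n*Vt) = 0.46/(2*0.02585) = 8.8975
Step 2: exp(8.8975) = 7.3137e+03
Step 3: I = 8.954e-11 * (7.3137e+03 - 1) = 6.55e-07 A

6.55e-07


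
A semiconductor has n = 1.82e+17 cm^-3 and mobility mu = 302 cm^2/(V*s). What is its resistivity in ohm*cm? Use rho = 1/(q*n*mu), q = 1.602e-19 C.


Step 1: sigma = q * n * mu = 1.602e-19 * 1.82e+17 * 302 = 8.80523e+00 S/cm
Step 2: rho = 1 / sigma = 1 / 8.80523e+00 = 0.1136 ohm*cm

0.1136


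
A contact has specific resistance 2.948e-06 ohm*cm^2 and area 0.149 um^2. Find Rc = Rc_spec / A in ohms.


Step 1: Convert area to cm^2: 0.149 um^2 = 1.4900e-09 cm^2
Step 2: Rc = Rc_spec / A = 2.948e-06 / 1.4900e-09
Step 3: Rc = 1.98e+03 ohms

1.98e+03


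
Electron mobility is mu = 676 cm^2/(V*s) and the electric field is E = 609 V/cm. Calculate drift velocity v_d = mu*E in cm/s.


Step 1: v_d = mu * E
Step 2: v_d = 676 * 609 = 411684
Step 3: v_d = 4.12e+05 cm/s

4.12e+05


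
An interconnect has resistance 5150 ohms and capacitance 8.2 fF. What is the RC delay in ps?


Step 1: tau = R * C
Step 2: tau = 5150 * 8.2 fF = 5150 * 8.2e-15 F
Step 3: tau = 4.223e-11 s = 42.23 ps

42.23


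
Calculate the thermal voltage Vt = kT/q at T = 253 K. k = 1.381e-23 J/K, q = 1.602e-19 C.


Step 1: kT = 1.381e-23 * 253 = 3.49393e-21 J
Step 2: Vt = kT/q = 3.49393e-21 / 1.602e-19
Step 3: Vt = 0.02181 V

0.02181


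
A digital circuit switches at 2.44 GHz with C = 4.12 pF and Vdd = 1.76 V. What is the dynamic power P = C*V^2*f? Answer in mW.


Step 1: V^2 = 1.76^2 = 3.0976 V^2
Step 2: P = C*V^2*f = 4.12e-12 F * 3.0976 * 2.44e9 Hz
Step 3: P = 3.113955328e-02 W
Step 4: P = 31.14 mW

31.14


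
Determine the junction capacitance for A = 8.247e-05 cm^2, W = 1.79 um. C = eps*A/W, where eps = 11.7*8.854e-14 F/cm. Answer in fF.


Step 1: eps_Si = 11.7 * 8.854e-14 = 1.035918e-12 F/cm
Step 2: W in cm = 1.79 * 1e-4 = 1.79e-04 cm
Step 3: C = 1.035918e-12 * 8.247e-05 / 1.79e-04 = 4.772746e-13 F
Step 4: C = 477.27 fF

477.27


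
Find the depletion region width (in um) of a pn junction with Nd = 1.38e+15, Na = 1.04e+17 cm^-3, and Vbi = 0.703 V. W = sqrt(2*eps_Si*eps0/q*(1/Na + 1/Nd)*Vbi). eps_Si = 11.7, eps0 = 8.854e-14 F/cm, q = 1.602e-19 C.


Step 1: 1/Na + 1/Nd = 1/1.04e+17 + 1/1.38e+15 = 7.34253e-16
Step 2: 2*eps*eps0/q = 2*11.7*8.854e-14/1.602e-19 = 1.293281e+07
Step 3: W^2 = 1.293281e+07 * 7.34253e-16 * 0.703 = 6.67566e-09
Step 4: W = sqrt(6.67566e-09) = 8.170e-05 cm = 0.817 um

0.817


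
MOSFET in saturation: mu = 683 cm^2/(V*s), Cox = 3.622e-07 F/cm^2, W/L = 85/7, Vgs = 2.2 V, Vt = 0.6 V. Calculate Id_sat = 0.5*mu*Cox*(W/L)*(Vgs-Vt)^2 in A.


Step 1: Overdrive voltage Vov = Vgs - Vt = 2.2 - 0.6 = 1.6 V
Step 2: W/L = 85/7 = 12.1429
Step 3: Id = 0.5 * 683 * 3.622e-07 * 12.1429 * 1.6^2
Step 4: Id = 3.85e-03 A

3.85e-03


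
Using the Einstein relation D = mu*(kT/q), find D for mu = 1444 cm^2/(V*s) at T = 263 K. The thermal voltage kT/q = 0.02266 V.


Step 1: D = mu * (kT/q)
Step 2: D = 1444 * 0.02266
Step 3: D = 32.72 cm^2/s

32.72


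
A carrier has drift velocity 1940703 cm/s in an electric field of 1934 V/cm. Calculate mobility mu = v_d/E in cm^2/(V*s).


Step 1: mu = v_d / E
Step 2: mu = 1940703 / 1934
Step 3: mu = 1003.47 cm^2/(V*s)

1003.47


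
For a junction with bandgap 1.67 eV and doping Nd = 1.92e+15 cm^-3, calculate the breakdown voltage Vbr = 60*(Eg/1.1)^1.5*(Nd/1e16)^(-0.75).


Step 1: Eg/1.1 = 1.67/1.1 = 1.518182
Step 2: (Eg/1.1)^1.5 = 1.518182^1.5 = 1.870621
Step 3: (Nd/1e16)^(-0.75) = (0.192)^(-0.75) = 3.447657
Step 4: Vbr = 60 * 1.870621 * 3.447657 = 387.0 V

387.0


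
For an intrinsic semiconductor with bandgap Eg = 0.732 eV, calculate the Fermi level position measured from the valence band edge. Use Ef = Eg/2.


Step 1: For an intrinsic semiconductor, the Fermi level sits at midgap.
Step 2: Ef = Eg / 2 = 0.732 / 2 = 0.366 eV

0.366


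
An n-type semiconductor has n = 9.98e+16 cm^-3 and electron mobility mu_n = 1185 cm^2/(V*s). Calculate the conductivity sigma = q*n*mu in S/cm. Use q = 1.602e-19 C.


Step 1: sigma = q * n * mu
Step 2: sigma = 1.602e-19 * 9.98e+16 * 1185
Step 3: sigma = 1.895e+01 S/cm

1.895e+01


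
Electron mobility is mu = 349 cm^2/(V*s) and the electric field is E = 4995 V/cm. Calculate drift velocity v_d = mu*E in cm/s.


Step 1: v_d = mu * E
Step 2: v_d = 349 * 4995 = 1743255
Step 3: v_d = 1.74e+06 cm/s

1.74e+06


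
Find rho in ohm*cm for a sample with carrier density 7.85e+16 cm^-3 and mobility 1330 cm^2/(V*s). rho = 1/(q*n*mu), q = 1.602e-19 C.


Step 1: sigma = q * n * mu = 1.602e-19 * 7.85e+16 * 1330 = 1.67257e+01 S/cm
Step 2: rho = 1 / sigma = 1 / 1.67257e+01 = 0.05979 ohm*cm

0.05979


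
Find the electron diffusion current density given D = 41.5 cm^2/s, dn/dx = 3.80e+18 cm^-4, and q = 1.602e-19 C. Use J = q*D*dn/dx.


Step 1: J = q * D * (dn/dx)
Step 2: J = 1.602e-19 * 41.5 * 3.80e+18
Step 3: J = 2.53e+01 A/cm^2

2.53e+01


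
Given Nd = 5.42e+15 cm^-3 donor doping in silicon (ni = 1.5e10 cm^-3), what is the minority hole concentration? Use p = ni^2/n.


Step 1: Since Nd >> ni, n ≈ Nd = 5.42e+15 cm^-3
Step 2: p = ni^2 / n = (1.5e10)^2 / 5.42e+15
Step 3: p = 2.25e20 / 5.42e+15 = 4.15e+04 cm^-3

4.15e+04


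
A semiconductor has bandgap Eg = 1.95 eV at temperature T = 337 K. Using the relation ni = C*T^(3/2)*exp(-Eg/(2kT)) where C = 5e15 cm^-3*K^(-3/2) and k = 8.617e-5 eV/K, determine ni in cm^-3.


Step 1: Compute kT = 8.617e-5 * 337 = 0.02903929 eV
Step 2: Exponent = -Eg/(2kT) = -1.95/(2*0.02903929) = -33.57520
Step 3: T^(3/2) = 337^1.5 = 6186.50
Step 4: ni = 5e15 * 6186.50 * exp(-33.57520) = 8.11e+04 cm^-3

8.11e+04


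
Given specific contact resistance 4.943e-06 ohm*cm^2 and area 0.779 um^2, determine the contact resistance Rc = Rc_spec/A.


Step 1: Convert area to cm^2: 0.779 um^2 = 7.7900e-09 cm^2
Step 2: Rc = Rc_spec / A = 4.943e-06 / 7.7900e-09
Step 3: Rc = 6.35e+02 ohms

6.35e+02


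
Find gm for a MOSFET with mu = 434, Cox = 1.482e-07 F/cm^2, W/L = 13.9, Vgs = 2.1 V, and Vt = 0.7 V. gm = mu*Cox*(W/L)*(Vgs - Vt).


Step 1: Vov = Vgs - Vt = 2.1 - 0.7 = 1.4 V
Step 2: gm = mu * Cox * (W/L) * Vov
Step 3: gm = 434 * 1.482e-07 * 13.9 * 1.4 = 1.25e-03 S

1.25e-03


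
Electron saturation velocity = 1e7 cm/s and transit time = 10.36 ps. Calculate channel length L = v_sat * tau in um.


Step 1: tau in seconds = 10.36 ps * 1e-12 = 1.0360e-11 s
Step 2: L = v_sat * tau = 1e7 * 1.0360e-11 = 1.0360e-04 cm
Step 3: L in um = 1.0360e-04 * 1e4 = 1.036 um

1.036


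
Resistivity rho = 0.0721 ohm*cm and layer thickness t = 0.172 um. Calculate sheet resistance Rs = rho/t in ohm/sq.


Step 1: Convert thickness to cm: t = 0.172 um = 1.7200e-05 cm
Step 2: Rs = rho / t = 0.0721 / 1.7200e-05
Step 3: Rs = 4191.9 ohm/sq

4191.9


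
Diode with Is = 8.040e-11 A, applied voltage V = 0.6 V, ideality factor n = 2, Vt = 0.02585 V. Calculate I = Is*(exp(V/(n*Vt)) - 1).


Step 1: V/(n*Vt) = 0.6/(2*0.02585) = 11.6054
Step 2: exp(11.6054) = 1.0969e+05
Step 3: I = 8.040e-11 * (1.0969e+05 - 1) = 8.82e-06 A

8.82e-06


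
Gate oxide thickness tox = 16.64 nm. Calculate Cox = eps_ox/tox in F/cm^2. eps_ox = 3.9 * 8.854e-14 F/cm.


Step 1: eps_ox = 3.9 * 8.854e-14 = 3.45306e-13 F/cm
Step 2: tox in cm = 16.64 nm * 1e-7 = 1.6640e-06 cm
Step 3: Cox = 3.45306e-13 / 1.6640e-06 = 2.08e-07 F/cm^2

2.08e-07


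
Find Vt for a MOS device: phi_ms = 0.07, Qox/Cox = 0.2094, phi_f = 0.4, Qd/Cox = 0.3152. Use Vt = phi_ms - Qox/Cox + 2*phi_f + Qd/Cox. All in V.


Step 1: Vt = phi_ms - Qox/Cox + 2*phi_f + Qd/Cox
Step 2: Vt = 0.07 - 0.2094 + 2*0.4 + 0.3152
Step 3: Vt = 0.07 - 0.2094 + 0.8 + 0.3152
Step 4: Vt = 0.9758 V

0.9758


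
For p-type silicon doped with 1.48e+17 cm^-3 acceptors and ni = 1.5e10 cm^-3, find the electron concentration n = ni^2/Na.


Step 1: Majority hole concentration p ≈ Na = 1.48e+17 cm^-3
Step 2: n = ni^2 / Na = (1.5e10)^2 / 1.48e+17
Step 3: n = 1.52e+03 cm^-3

1.52e+03


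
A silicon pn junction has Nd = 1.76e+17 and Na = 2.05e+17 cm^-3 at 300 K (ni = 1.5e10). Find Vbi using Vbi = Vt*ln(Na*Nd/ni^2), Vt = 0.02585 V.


Step 1: Compute Na*Nd/ni^2 = 2.05e+17 * 1.76e+17 / (1.5e10)^2 = 1.6036e+14
Step 2: ln(1.6036e+14) = 32.7084
Step 3: Vbi = 0.02585 * 32.7084 = 0.846 V

0.846


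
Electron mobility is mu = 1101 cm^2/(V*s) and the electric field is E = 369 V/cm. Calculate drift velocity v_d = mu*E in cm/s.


Step 1: v_d = mu * E
Step 2: v_d = 1101 * 369 = 406269
Step 3: v_d = 4.06e+05 cm/s

4.06e+05


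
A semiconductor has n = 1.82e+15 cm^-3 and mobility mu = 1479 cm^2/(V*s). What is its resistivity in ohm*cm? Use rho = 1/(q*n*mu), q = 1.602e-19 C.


Step 1: sigma = q * n * mu = 1.602e-19 * 1.82e+15 * 1479 = 4.31223e-01 S/cm
Step 2: rho = 1 / sigma = 1 / 4.31223e-01 = 2.319 ohm*cm

2.319


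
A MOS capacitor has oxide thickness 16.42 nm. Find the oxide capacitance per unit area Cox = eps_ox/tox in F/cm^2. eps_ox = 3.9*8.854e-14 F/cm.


Step 1: eps_ox = 3.9 * 8.854e-14 = 3.45306e-13 F/cm
Step 2: tox in cm = 16.42 nm * 1e-7 = 1.6420e-06 cm
Step 3: Cox = 3.45306e-13 / 1.6420e-06 = 2.10e-07 F/cm^2

2.10e-07


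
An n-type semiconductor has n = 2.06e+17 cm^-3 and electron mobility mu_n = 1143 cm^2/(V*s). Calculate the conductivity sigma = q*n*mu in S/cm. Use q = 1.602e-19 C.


Step 1: sigma = q * n * mu
Step 2: sigma = 1.602e-19 * 2.06e+17 * 1143
Step 3: sigma = 3.772e+01 S/cm

3.772e+01


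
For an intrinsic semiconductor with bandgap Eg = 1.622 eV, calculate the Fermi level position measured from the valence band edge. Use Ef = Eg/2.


Step 1: For an intrinsic semiconductor, the Fermi level sits at midgap.
Step 2: Ef = Eg / 2 = 1.622 / 2 = 0.811 eV

0.811


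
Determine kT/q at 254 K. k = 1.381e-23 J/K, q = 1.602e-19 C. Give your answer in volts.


Step 1: kT = 1.381e-23 * 254 = 3.50774e-21 J
Step 2: Vt = kT/q = 3.50774e-21 / 1.602e-19
Step 3: Vt = 0.0219 V

0.0219


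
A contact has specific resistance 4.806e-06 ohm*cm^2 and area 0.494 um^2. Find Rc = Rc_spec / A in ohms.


Step 1: Convert area to cm^2: 0.494 um^2 = 4.9400e-09 cm^2
Step 2: Rc = Rc_spec / A = 4.806e-06 / 4.9400e-09
Step 3: Rc = 9.73e+02 ohms

9.73e+02


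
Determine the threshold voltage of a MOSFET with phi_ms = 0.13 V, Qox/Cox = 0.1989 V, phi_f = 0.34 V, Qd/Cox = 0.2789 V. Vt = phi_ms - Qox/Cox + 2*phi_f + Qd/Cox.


Step 1: Vt = phi_ms - Qox/Cox + 2*phi_f + Qd/Cox
Step 2: Vt = 0.13 - 0.1989 + 2*0.34 + 0.2789
Step 3: Vt = 0.13 - 0.1989 + 0.68 + 0.2789
Step 4: Vt = 0.89 V

0.89


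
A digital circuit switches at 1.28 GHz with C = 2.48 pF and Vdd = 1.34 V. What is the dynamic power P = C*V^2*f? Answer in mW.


Step 1: V^2 = 1.34^2 = 1.7956 V^2
Step 2: P = C*V^2*f = 2.48e-12 F * 1.7956 * 1.28e9 Hz
Step 3: P = 5.69995264e-03 W
Step 4: P = 5.7 mW

5.7


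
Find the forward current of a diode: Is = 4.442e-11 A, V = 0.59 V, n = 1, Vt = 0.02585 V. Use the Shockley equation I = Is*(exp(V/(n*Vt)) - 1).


Step 1: V/(n*Vt) = 0.59/(1*0.02585) = 22.8240
Step 2: exp(22.8240) = 8.1722e+09
Step 3: I = 4.442e-11 * (8.1722e+09 - 1) = 3.63e-01 A

3.63e-01


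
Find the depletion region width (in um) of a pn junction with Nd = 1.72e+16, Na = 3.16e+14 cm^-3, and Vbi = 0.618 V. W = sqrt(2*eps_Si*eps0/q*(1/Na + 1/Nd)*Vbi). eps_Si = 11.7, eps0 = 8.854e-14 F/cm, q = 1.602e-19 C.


Step 1: 1/Na + 1/Nd = 1/3.16e+14 + 1/1.72e+16 = 3.22270e-15
Step 2: 2*eps*eps0/q = 2*11.7*8.854e-14/1.602e-19 = 1.293281e+07
Step 3: W^2 = 1.293281e+07 * 3.22270e-15 * 0.618 = 2.57574e-08
Step 4: W = sqrt(2.57574e-08) = 1.605e-04 cm = 1.605 um

1.605


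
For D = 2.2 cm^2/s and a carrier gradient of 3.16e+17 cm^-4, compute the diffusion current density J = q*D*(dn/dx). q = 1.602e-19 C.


Step 1: J = q * D * (dn/dx)
Step 2: J = 1.602e-19 * 2.2 * 3.16e+17
Step 3: J = 1.11e-01 A/cm^2

1.11e-01


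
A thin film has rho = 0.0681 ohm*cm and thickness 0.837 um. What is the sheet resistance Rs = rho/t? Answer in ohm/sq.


Step 1: Convert thickness to cm: t = 0.837 um = 8.3700e-05 cm
Step 2: Rs = rho / t = 0.0681 / 8.3700e-05
Step 3: Rs = 813.6 ohm/sq

813.6


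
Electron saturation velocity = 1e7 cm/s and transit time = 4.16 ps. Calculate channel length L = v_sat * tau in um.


Step 1: tau in seconds = 4.16 ps * 1e-12 = 4.1600e-12 s
Step 2: L = v_sat * tau = 1e7 * 4.1600e-12 = 4.1600e-05 cm
Step 3: L in um = 4.1600e-05 * 1e4 = 0.416 um

0.416


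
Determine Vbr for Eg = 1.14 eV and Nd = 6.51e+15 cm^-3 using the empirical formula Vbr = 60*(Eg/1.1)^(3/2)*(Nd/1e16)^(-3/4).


Step 1: Eg/1.1 = 1.14/1.1 = 1.036364
Step 2: (Eg/1.1)^1.5 = 1.036364^1.5 = 1.055039
Step 3: (Nd/1e16)^(-0.75) = (0.651)^(-0.75) = 1.379794
Step 4: Vbr = 60 * 1.055039 * 1.379794 = 87.3 V

87.3


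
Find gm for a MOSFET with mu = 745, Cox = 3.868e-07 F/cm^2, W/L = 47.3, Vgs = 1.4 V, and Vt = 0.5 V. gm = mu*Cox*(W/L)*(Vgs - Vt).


Step 1: Vov = Vgs - Vt = 1.4 - 0.5 = 0.9 V
Step 2: gm = mu * Cox * (W/L) * Vov
Step 3: gm = 745 * 3.868e-07 * 47.3 * 0.9 = 1.23e-02 S

1.23e-02


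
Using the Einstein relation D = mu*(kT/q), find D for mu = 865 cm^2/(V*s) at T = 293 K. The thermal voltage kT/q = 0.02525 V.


Step 1: D = mu * (kT/q)
Step 2: D = 865 * 0.02525
Step 3: D = 21.84 cm^2/s

21.84


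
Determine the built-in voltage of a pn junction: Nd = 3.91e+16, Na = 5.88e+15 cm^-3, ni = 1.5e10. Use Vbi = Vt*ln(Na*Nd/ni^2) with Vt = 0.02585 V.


Step 1: Compute Na*Nd/ni^2 = 5.88e+15 * 3.91e+16 / (1.5e10)^2 = 1.0218e+12
Step 2: ln(1.0218e+12) = 27.6526
Step 3: Vbi = 0.02585 * 27.6526 = 0.715 V

0.715


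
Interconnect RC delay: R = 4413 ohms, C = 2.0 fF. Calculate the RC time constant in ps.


Step 1: tau = R * C
Step 2: tau = 4413 * 2.0 fF = 4413 * 2.0e-15 F
Step 3: tau = 8.826e-12 s = 8.826 ps

8.826


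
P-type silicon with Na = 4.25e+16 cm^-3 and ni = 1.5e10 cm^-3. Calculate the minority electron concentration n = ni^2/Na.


Step 1: Majority hole concentration p ≈ Na = 4.25e+16 cm^-3
Step 2: n = ni^2 / Na = (1.5e10)^2 / 4.25e+16
Step 3: n = 5.29e+03 cm^-3

5.29e+03


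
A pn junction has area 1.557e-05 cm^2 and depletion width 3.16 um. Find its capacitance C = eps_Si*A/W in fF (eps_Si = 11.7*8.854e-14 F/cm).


Step 1: eps_Si = 11.7 * 8.854e-14 = 1.035918e-12 F/cm
Step 2: W in cm = 3.16 * 1e-4 = 3.16e-04 cm
Step 3: C = 1.035918e-12 * 1.557e-05 / 3.16e-04 = 5.104191e-14 F
Step 4: C = 51.04 fF

51.04


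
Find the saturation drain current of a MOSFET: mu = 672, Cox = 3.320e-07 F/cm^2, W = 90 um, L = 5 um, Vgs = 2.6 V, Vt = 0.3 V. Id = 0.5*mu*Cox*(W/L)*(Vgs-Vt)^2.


Step 1: Overdrive voltage Vov = Vgs - Vt = 2.6 - 0.3 = 2.3 V
Step 2: W/L = 90/5 = 18
Step 3: Id = 0.5 * 672 * 3.320e-07 * 18 * 2.3^2
Step 4: Id = 1.06e-02 A

1.06e-02


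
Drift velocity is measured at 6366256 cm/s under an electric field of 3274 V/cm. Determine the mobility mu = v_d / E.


Step 1: mu = v_d / E
Step 2: mu = 6366256 / 3274
Step 3: mu = 1944.49 cm^2/(V*s)

1944.49


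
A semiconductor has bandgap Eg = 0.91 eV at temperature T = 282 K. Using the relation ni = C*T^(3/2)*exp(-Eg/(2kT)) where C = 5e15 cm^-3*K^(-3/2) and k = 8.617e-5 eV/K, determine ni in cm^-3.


Step 1: Compute kT = 8.617e-5 * 282 = 0.02429994 eV
Step 2: Exponent = -Eg/(2kT) = -0.91/(2*0.02429994) = -18.72433
Step 3: T^(3/2) = 282^1.5 = 4735.59
Step 4: ni = 5e15 * 4735.59 * exp(-18.72433) = 1.75e+11 cm^-3

1.75e+11


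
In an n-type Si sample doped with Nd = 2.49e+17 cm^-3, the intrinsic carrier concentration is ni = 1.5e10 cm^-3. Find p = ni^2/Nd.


Step 1: Since Nd >> ni, n ≈ Nd = 2.49e+17 cm^-3
Step 2: p = ni^2 / n = (1.5e10)^2 / 2.49e+17
Step 3: p = 2.25e20 / 2.49e+17 = 9.04e+02 cm^-3

9.04e+02


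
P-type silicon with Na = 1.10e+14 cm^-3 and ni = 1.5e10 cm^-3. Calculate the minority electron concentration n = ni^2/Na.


Step 1: Majority hole concentration p ≈ Na = 1.10e+14 cm^-3
Step 2: n = ni^2 / Na = (1.5e10)^2 / 1.10e+14
Step 3: n = 2.05e+06 cm^-3

2.05e+06


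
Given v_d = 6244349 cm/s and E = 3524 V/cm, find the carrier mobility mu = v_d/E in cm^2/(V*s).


Step 1: mu = v_d / E
Step 2: mu = 6244349 / 3524
Step 3: mu = 1771.95 cm^2/(V*s)

1771.95


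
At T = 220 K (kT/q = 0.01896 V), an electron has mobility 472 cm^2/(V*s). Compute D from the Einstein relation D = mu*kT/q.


Step 1: D = mu * (kT/q)
Step 2: D = 472 * 0.01896
Step 3: D = 8.95 cm^2/s

8.95


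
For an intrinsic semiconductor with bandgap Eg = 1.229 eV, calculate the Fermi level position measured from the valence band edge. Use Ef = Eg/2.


Step 1: For an intrinsic semiconductor, the Fermi level sits at midgap.
Step 2: Ef = Eg / 2 = 1.229 / 2 = 0.6145 eV

0.6145


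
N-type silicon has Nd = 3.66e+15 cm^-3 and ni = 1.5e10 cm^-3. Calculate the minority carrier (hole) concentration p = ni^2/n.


Step 1: Since Nd >> ni, n ≈ Nd = 3.66e+15 cm^-3
Step 2: p = ni^2 / n = (1.5e10)^2 / 3.66e+15
Step 3: p = 2.25e20 / 3.66e+15 = 6.15e+04 cm^-3

6.15e+04


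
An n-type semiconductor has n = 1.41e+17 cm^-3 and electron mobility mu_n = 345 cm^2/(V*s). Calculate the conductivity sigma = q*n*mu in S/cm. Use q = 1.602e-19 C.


Step 1: sigma = q * n * mu
Step 2: sigma = 1.602e-19 * 1.41e+17 * 345
Step 3: sigma = 7.793e+00 S/cm

7.793e+00


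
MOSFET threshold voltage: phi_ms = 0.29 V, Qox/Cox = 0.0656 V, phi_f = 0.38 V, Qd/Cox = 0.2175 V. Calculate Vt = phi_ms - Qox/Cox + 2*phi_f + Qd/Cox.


Step 1: Vt = phi_ms - Qox/Cox + 2*phi_f + Qd/Cox
Step 2: Vt = 0.29 - 0.0656 + 2*0.38 + 0.2175
Step 3: Vt = 0.29 - 0.0656 + 0.76 + 0.2175
Step 4: Vt = 1.2019 V

1.2019


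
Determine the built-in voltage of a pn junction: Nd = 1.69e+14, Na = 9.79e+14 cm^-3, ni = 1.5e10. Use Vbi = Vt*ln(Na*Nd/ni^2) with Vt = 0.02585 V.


Step 1: Compute Na*Nd/ni^2 = 9.79e+14 * 1.69e+14 / (1.5e10)^2 = 7.3534e+08
Step 2: ln(7.3534e+08) = 20.4158
Step 3: Vbi = 0.02585 * 20.4158 = 0.528 V

0.528


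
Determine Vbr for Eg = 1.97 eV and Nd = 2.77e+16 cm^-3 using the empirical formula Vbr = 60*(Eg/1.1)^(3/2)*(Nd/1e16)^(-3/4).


Step 1: Eg/1.1 = 1.97/1.1 = 1.790909
Step 2: (Eg/1.1)^1.5 = 1.790909^1.5 = 2.396681
Step 3: (Nd/1e16)^(-0.75) = (2.77)^(-0.75) = 0.465736
Step 4: Vbr = 60 * 2.396681 * 0.465736 = 67.0 V

67.0


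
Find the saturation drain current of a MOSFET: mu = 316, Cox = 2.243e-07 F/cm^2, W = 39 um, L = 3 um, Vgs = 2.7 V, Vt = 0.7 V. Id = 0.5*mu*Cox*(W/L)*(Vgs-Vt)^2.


Step 1: Overdrive voltage Vov = Vgs - Vt = 2.7 - 0.7 = 2.0 V
Step 2: W/L = 39/3 = 13
Step 3: Id = 0.5 * 316 * 2.243e-07 * 13 * 2.0^2
Step 4: Id = 1.84e-03 A

1.84e-03


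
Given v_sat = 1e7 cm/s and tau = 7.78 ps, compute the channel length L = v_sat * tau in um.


Step 1: tau in seconds = 7.78 ps * 1e-12 = 7.7800e-12 s
Step 2: L = v_sat * tau = 1e7 * 7.7800e-12 = 7.7800e-05 cm
Step 3: L in um = 7.7800e-05 * 1e4 = 0.778 um

0.778


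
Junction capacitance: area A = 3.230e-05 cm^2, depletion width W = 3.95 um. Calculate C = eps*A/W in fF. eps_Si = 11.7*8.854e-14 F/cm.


Step 1: eps_Si = 11.7 * 8.854e-14 = 1.035918e-12 F/cm
Step 2: W in cm = 3.95 * 1e-4 = 3.95e-04 cm
Step 3: C = 1.035918e-12 * 3.230e-05 / 3.95e-04 = 8.470924e-14 F
Step 4: C = 84.71 fF

84.71


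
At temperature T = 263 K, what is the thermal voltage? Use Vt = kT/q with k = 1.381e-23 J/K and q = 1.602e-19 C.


Step 1: kT = 1.381e-23 * 263 = 3.63203e-21 J
Step 2: Vt = kT/q = 3.63203e-21 / 1.602e-19
Step 3: Vt = 0.02267 V

0.02267


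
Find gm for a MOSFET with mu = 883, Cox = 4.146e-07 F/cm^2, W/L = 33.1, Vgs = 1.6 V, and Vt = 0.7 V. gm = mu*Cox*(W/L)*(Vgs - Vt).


Step 1: Vov = Vgs - Vt = 1.6 - 0.7 = 0.9 V
Step 2: gm = mu * Cox * (W/L) * Vov
Step 3: gm = 883 * 4.146e-07 * 33.1 * 0.9 = 1.09e-02 S

1.09e-02


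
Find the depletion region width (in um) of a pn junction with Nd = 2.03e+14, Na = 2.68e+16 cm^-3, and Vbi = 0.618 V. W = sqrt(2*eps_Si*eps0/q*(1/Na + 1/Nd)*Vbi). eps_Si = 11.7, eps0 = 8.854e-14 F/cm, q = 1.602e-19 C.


Step 1: 1/Na + 1/Nd = 1/2.68e+16 + 1/2.03e+14 = 4.96342e-15
Step 2: 2*eps*eps0/q = 2*11.7*8.854e-14/1.602e-19 = 1.293281e+07
Step 3: W^2 = 1.293281e+07 * 4.96342e-15 * 0.618 = 3.96700e-08
Step 4: W = sqrt(3.96700e-08) = 1.992e-04 cm = 1.992 um

1.992


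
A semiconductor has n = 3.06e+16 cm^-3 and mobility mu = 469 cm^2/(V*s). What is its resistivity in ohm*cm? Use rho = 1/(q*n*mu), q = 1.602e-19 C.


Step 1: sigma = q * n * mu = 1.602e-19 * 3.06e+16 * 469 = 2.29909e+00 S/cm
Step 2: rho = 1 / sigma = 1 / 2.29909e+00 = 0.435 ohm*cm

0.435


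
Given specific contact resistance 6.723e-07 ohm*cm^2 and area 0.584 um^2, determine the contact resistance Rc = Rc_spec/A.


Step 1: Convert area to cm^2: 0.584 um^2 = 5.8400e-09 cm^2
Step 2: Rc = Rc_spec / A = 6.723e-07 / 5.8400e-09
Step 3: Rc = 1.15e+02 ohms

1.15e+02


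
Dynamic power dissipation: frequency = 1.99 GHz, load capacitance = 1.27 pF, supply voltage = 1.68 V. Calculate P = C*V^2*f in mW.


Step 1: V^2 = 1.68^2 = 2.8224 V^2
Step 2: P = C*V^2*f = 1.27e-12 F * 2.8224 * 1.99e9 Hz
Step 3: P = 7.13305152e-03 W
Step 4: P = 7.133 mW

7.133


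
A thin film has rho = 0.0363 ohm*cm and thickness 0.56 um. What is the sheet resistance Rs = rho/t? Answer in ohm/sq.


Step 1: Convert thickness to cm: t = 0.56 um = 5.6000e-05 cm
Step 2: Rs = rho / t = 0.0363 / 5.6000e-05
Step 3: Rs = 648.2 ohm/sq

648.2


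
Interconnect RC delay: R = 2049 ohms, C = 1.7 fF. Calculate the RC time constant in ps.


Step 1: tau = R * C
Step 2: tau = 2049 * 1.7 fF = 2049 * 1.7e-15 F
Step 3: tau = 3.4833e-12 s = 3.4833 ps

3.4833


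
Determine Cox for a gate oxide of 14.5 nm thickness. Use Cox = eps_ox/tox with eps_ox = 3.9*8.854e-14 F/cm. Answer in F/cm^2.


Step 1: eps_ox = 3.9 * 8.854e-14 = 3.45306e-13 F/cm
Step 2: tox in cm = 14.5 nm * 1e-7 = 1.4500e-06 cm
Step 3: Cox = 3.45306e-13 / 1.4500e-06 = 2.38e-07 F/cm^2

2.38e-07


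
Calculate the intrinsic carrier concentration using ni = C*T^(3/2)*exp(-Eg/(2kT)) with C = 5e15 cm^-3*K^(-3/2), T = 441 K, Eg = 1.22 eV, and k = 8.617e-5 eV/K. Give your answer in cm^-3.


Step 1: Compute kT = 8.617e-5 * 441 = 0.03800097 eV
Step 2: Exponent = -Eg/(2kT) = -1.22/(2*0.03800097) = -16.05222
Step 3: T^(3/2) = 441^1.5 = 9261.00
Step 4: ni = 5e15 * 9261.00 * exp(-16.05222) = 4.95e+12 cm^-3

4.95e+12


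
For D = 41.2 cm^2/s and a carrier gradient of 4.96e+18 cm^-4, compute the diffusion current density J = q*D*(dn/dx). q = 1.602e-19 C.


Step 1: J = q * D * (dn/dx)
Step 2: J = 1.602e-19 * 41.2 * 4.96e+18
Step 3: J = 3.27e+01 A/cm^2

3.27e+01


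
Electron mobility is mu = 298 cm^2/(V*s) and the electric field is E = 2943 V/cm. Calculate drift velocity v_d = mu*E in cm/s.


Step 1: v_d = mu * E
Step 2: v_d = 298 * 2943 = 877014
Step 3: v_d = 8.77e+05 cm/s

8.77e+05


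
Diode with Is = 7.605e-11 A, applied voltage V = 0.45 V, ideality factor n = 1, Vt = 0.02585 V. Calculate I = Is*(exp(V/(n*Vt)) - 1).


Step 1: V/(n*Vt) = 0.45/(1*0.02585) = 17.4081
Step 2: exp(17.4081) = 3.6328e+07
Step 3: I = 7.605e-11 * (3.6328e+07 - 1) = 2.76e-03 A

2.76e-03


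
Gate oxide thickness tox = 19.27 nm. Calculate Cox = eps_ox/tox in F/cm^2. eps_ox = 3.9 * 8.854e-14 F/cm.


Step 1: eps_ox = 3.9 * 8.854e-14 = 3.45306e-13 F/cm
Step 2: tox in cm = 19.27 nm * 1e-7 = 1.9270e-06 cm
Step 3: Cox = 3.45306e-13 / 1.9270e-06 = 1.79e-07 F/cm^2

1.79e-07


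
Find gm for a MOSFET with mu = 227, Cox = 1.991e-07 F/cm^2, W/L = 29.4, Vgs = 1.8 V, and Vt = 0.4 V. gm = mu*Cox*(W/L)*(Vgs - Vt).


Step 1: Vov = Vgs - Vt = 1.8 - 0.4 = 1.4 V
Step 2: gm = mu * Cox * (W/L) * Vov
Step 3: gm = 227 * 1.991e-07 * 29.4 * 1.4 = 1.86e-03 S

1.86e-03


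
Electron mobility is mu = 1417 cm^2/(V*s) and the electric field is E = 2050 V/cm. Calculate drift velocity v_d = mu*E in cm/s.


Step 1: v_d = mu * E
Step 2: v_d = 1417 * 2050 = 2904850
Step 3: v_d = 2.90e+06 cm/s

2.90e+06


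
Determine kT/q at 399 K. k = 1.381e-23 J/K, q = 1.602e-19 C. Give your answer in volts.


Step 1: kT = 1.381e-23 * 399 = 5.51019e-21 J
Step 2: Vt = kT/q = 5.51019e-21 / 1.602e-19
Step 3: Vt = 0.0344 V

0.0344


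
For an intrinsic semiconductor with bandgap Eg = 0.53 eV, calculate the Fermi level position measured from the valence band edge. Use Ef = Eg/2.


Step 1: For an intrinsic semiconductor, the Fermi level sits at midgap.
Step 2: Ef = Eg / 2 = 0.53 / 2 = 0.265 eV

0.265


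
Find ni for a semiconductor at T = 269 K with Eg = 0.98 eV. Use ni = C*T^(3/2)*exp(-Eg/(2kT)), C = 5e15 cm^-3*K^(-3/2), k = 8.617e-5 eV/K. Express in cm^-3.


Step 1: Compute kT = 8.617e-5 * 269 = 0.02317973 eV
Step 2: Exponent = -Eg/(2kT) = -0.98/(2*0.02317973) = -21.13916
Step 3: T^(3/2) = 269^1.5 = 4411.93
Step 4: ni = 5e15 * 4411.93 * exp(-21.13916) = 1.46e+10 cm^-3

1.46e+10


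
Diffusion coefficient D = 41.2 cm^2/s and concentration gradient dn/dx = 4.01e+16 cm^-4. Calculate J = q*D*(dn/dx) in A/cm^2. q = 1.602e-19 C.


Step 1: J = q * D * (dn/dx)
Step 2: J = 1.602e-19 * 41.2 * 4.01e+16
Step 3: J = 2.65e-01 A/cm^2

2.65e-01
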